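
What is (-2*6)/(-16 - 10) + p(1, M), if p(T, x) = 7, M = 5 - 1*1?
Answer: 97/13 ≈ 7.4615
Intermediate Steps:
M = 4 (M = 5 - 1 = 4)
(-2*6)/(-16 - 10) + p(1, M) = (-2*6)/(-16 - 10) + 7 = -12/(-26) + 7 = -12*(-1/26) + 7 = 6/13 + 7 = 97/13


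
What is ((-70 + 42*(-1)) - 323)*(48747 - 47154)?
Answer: -692955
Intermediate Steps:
((-70 + 42*(-1)) - 323)*(48747 - 47154) = ((-70 - 42) - 323)*1593 = (-112 - 323)*1593 = -435*1593 = -692955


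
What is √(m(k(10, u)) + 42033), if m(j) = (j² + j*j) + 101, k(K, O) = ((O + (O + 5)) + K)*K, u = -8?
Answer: √42334 ≈ 205.75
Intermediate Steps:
k(K, O) = K*(5 + K + 2*O) (k(K, O) = ((O + (5 + O)) + K)*K = ((5 + 2*O) + K)*K = (5 + K + 2*O)*K = K*(5 + K + 2*O))
m(j) = 101 + 2*j² (m(j) = (j² + j²) + 101 = 2*j² + 101 = 101 + 2*j²)
√(m(k(10, u)) + 42033) = √((101 + 2*(10*(5 + 10 + 2*(-8)))²) + 42033) = √((101 + 2*(10*(5 + 10 - 16))²) + 42033) = √((101 + 2*(10*(-1))²) + 42033) = √((101 + 2*(-10)²) + 42033) = √((101 + 2*100) + 42033) = √((101 + 200) + 42033) = √(301 + 42033) = √42334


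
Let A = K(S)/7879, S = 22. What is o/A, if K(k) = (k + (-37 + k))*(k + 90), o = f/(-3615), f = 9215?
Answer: -14520997/566832 ≈ -25.618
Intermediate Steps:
o = -1843/723 (o = 9215/(-3615) = 9215*(-1/3615) = -1843/723 ≈ -2.5491)
K(k) = (-37 + 2*k)*(90 + k)
A = 784/7879 (A = (-3330 + 2*22² + 143*22)/7879 = (-3330 + 2*484 + 3146)*(1/7879) = (-3330 + 968 + 3146)*(1/7879) = 784*(1/7879) = 784/7879 ≈ 0.099505)
o/A = -1843/(723*784/7879) = -1843/723*7879/784 = -14520997/566832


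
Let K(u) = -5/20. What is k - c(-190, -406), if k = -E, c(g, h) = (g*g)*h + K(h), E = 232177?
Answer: 57697693/4 ≈ 1.4424e+7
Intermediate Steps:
K(u) = -¼ (K(u) = -5*1/20 = -¼)
c(g, h) = -¼ + h*g² (c(g, h) = (g*g)*h - ¼ = g²*h - ¼ = h*g² - ¼ = -¼ + h*g²)
k = -232177 (k = -1*232177 = -232177)
k - c(-190, -406) = -232177 - (-¼ - 406*(-190)²) = -232177 - (-¼ - 406*36100) = -232177 - (-¼ - 14656600) = -232177 - 1*(-58626401/4) = -232177 + 58626401/4 = 57697693/4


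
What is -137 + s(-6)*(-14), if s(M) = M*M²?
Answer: 2887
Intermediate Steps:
s(M) = M³
-137 + s(-6)*(-14) = -137 + (-6)³*(-14) = -137 - 216*(-14) = -137 + 3024 = 2887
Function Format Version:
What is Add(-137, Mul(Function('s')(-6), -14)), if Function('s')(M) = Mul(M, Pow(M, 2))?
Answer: 2887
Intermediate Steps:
Function('s')(M) = Pow(M, 3)
Add(-137, Mul(Function('s')(-6), -14)) = Add(-137, Mul(Pow(-6, 3), -14)) = Add(-137, Mul(-216, -14)) = Add(-137, 3024) = 2887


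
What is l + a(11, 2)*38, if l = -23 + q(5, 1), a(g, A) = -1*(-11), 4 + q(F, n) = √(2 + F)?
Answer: 391 + √7 ≈ 393.65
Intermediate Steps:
q(F, n) = -4 + √(2 + F)
a(g, A) = 11
l = -27 + √7 (l = -23 + (-4 + √(2 + 5)) = -23 + (-4 + √7) = -27 + √7 ≈ -24.354)
l + a(11, 2)*38 = (-27 + √7) + 11*38 = (-27 + √7) + 418 = 391 + √7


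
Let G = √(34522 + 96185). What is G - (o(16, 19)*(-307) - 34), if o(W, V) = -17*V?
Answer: -99127 + 3*√14523 ≈ -98766.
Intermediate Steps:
G = 3*√14523 (G = √130707 = 3*√14523 ≈ 361.53)
G - (o(16, 19)*(-307) - 34) = 3*√14523 - (-17*19*(-307) - 34) = 3*√14523 - (-323*(-307) - 34) = 3*√14523 - (99161 - 34) = 3*√14523 - 1*99127 = 3*√14523 - 99127 = -99127 + 3*√14523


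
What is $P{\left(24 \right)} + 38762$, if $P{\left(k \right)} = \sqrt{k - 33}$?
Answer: $38762 + 3 i \approx 38762.0 + 3.0 i$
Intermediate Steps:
$P{\left(k \right)} = \sqrt{-33 + k}$
$P{\left(24 \right)} + 38762 = \sqrt{-33 + 24} + 38762 = \sqrt{-9} + 38762 = 3 i + 38762 = 38762 + 3 i$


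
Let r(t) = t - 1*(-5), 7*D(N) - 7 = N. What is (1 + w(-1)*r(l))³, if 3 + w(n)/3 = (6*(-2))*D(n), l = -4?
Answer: -20123648/343 ≈ -58670.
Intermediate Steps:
D(N) = 1 + N/7
r(t) = 5 + t (r(t) = t + 5 = 5 + t)
w(n) = -45 - 36*n/7 (w(n) = -9 + 3*((6*(-2))*(1 + n/7)) = -9 + 3*(-12*(1 + n/7)) = -9 + 3*(-12 - 12*n/7) = -9 + (-36 - 36*n/7) = -45 - 36*n/7)
(1 + w(-1)*r(l))³ = (1 + (-45 - 36/7*(-1))*(5 - 4))³ = (1 + (-45 + 36/7)*1)³ = (1 - 279/7*1)³ = (1 - 279/7)³ = (-272/7)³ = -20123648/343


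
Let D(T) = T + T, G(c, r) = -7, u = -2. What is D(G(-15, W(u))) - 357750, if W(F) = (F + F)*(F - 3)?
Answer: -357764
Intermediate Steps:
W(F) = 2*F*(-3 + F) (W(F) = (2*F)*(-3 + F) = 2*F*(-3 + F))
D(T) = 2*T
D(G(-15, W(u))) - 357750 = 2*(-7) - 357750 = -14 - 357750 = -357764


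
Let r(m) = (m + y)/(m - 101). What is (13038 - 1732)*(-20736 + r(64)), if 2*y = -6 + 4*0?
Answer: -8675014658/37 ≈ -2.3446e+8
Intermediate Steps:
y = -3 (y = (-6 + 4*0)/2 = (-6 + 0)/2 = (½)*(-6) = -3)
r(m) = (-3 + m)/(-101 + m) (r(m) = (m - 3)/(m - 101) = (-3 + m)/(-101 + m))
(13038 - 1732)*(-20736 + r(64)) = (13038 - 1732)*(-20736 + (-3 + 64)/(-101 + 64)) = 11306*(-20736 + 61/(-37)) = 11306*(-20736 - 1/37*61) = 11306*(-20736 - 61/37) = 11306*(-767293/37) = -8675014658/37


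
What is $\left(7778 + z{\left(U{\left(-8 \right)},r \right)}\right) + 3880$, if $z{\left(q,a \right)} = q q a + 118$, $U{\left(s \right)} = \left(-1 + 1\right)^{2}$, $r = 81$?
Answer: $11776$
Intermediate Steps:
$U{\left(s \right)} = 0$ ($U{\left(s \right)} = 0^{2} = 0$)
$z{\left(q,a \right)} = 118 + a q^{2}$ ($z{\left(q,a \right)} = q^{2} a + 118 = a q^{2} + 118 = 118 + a q^{2}$)
$\left(7778 + z{\left(U{\left(-8 \right)},r \right)}\right) + 3880 = \left(7778 + \left(118 + 81 \cdot 0^{2}\right)\right) + 3880 = \left(7778 + \left(118 + 81 \cdot 0\right)\right) + 3880 = \left(7778 + \left(118 + 0\right)\right) + 3880 = \left(7778 + 118\right) + 3880 = 7896 + 3880 = 11776$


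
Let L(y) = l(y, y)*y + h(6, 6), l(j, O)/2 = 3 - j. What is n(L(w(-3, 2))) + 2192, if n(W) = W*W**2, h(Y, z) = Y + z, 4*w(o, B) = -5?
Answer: 1123635/512 ≈ 2194.6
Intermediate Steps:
w(o, B) = -5/4 (w(o, B) = (1/4)*(-5) = -5/4)
l(j, O) = 6 - 2*j (l(j, O) = 2*(3 - j) = 6 - 2*j)
L(y) = 12 + y*(6 - 2*y) (L(y) = (6 - 2*y)*y + (6 + 6) = y*(6 - 2*y) + 12 = 12 + y*(6 - 2*y))
n(W) = W**3
n(L(w(-3, 2))) + 2192 = (12 - 2*(-5/4)*(-3 - 5/4))**3 + 2192 = (12 - 2*(-5/4)*(-17/4))**3 + 2192 = (12 - 85/8)**3 + 2192 = (11/8)**3 + 2192 = 1331/512 + 2192 = 1123635/512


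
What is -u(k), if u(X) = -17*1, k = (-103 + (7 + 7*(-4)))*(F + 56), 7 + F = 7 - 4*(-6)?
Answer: 17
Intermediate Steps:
F = 24 (F = -7 + (7 - 4*(-6)) = -7 + (7 + 24) = -7 + 31 = 24)
k = -9920 (k = (-103 + (7 + 7*(-4)))*(24 + 56) = (-103 + (7 - 28))*80 = (-103 - 21)*80 = -124*80 = -9920)
u(X) = -17
-u(k) = -1*(-17) = 17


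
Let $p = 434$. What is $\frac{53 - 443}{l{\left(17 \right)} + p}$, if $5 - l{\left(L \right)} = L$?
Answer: $- \frac{195}{211} \approx -0.92417$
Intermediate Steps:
$l{\left(L \right)} = 5 - L$
$\frac{53 - 443}{l{\left(17 \right)} + p} = \frac{53 - 443}{\left(5 - 17\right) + 434} = - \frac{390}{\left(5 - 17\right) + 434} = - \frac{390}{-12 + 434} = - \frac{390}{422} = \left(-390\right) \frac{1}{422} = - \frac{195}{211}$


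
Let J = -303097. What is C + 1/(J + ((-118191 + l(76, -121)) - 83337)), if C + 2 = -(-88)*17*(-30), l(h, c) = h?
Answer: -22645168219/504549 ≈ -44882.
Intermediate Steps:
C = -44882 (C = -2 - (-88)*17*(-30) = -2 - 22*(-68)*(-30) = -2 + 1496*(-30) = -2 - 44880 = -44882)
C + 1/(J + ((-118191 + l(76, -121)) - 83337)) = -44882 + 1/(-303097 + ((-118191 + 76) - 83337)) = -44882 + 1/(-303097 + (-118115 - 83337)) = -44882 + 1/(-303097 - 201452) = -44882 + 1/(-504549) = -44882 - 1/504549 = -22645168219/504549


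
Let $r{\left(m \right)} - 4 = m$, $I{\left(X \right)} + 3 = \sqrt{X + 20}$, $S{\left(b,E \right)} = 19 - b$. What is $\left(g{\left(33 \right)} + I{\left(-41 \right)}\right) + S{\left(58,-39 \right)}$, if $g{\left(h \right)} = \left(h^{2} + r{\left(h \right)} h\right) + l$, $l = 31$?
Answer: $2299 + i \sqrt{21} \approx 2299.0 + 4.5826 i$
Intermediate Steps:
$I{\left(X \right)} = -3 + \sqrt{20 + X}$ ($I{\left(X \right)} = -3 + \sqrt{X + 20} = -3 + \sqrt{20 + X}$)
$r{\left(m \right)} = 4 + m$
$g{\left(h \right)} = 31 + h^{2} + h \left(4 + h\right)$ ($g{\left(h \right)} = \left(h^{2} + \left(4 + h\right) h\right) + 31 = \left(h^{2} + h \left(4 + h\right)\right) + 31 = 31 + h^{2} + h \left(4 + h\right)$)
$\left(g{\left(33 \right)} + I{\left(-41 \right)}\right) + S{\left(58,-39 \right)} = \left(\left(31 + 33^{2} + 33 \left(4 + 33\right)\right) - \left(3 - \sqrt{20 - 41}\right)\right) + \left(19 - 58\right) = \left(\left(31 + 1089 + 33 \cdot 37\right) - \left(3 - \sqrt{-21}\right)\right) + \left(19 - 58\right) = \left(\left(31 + 1089 + 1221\right) - \left(3 - i \sqrt{21}\right)\right) - 39 = \left(2341 - \left(3 - i \sqrt{21}\right)\right) - 39 = \left(2338 + i \sqrt{21}\right) - 39 = 2299 + i \sqrt{21}$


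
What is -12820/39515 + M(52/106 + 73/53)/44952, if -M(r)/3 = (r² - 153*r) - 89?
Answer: -99676145711/332637712568 ≈ -0.29965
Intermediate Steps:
M(r) = 267 - 3*r² + 459*r (M(r) = -3*((r² - 153*r) - 89) = -3*(-89 + r² - 153*r) = 267 - 3*r² + 459*r)
-12820/39515 + M(52/106 + 73/53)/44952 = -12820/39515 + (267 - 3*(52/106 + 73/53)² + 459*(52/106 + 73/53))/44952 = -12820*1/39515 + (267 - 3*(52*(1/106) + 73*(1/53))² + 459*(52*(1/106) + 73*(1/53)))*(1/44952) = -2564/7903 + (267 - 3*(26/53 + 73/53)² + 459*(26/53 + 73/53))*(1/44952) = -2564/7903 + (267 - 3*(99/53)² + 459*(99/53))*(1/44952) = -2564/7903 + (267 - 3*9801/2809 + 45441/53)*(1/44952) = -2564/7903 + (267 - 29403/2809 + 45441/53)*(1/44952) = -2564/7903 + (3128973/2809)*(1/44952) = -2564/7903 + 1042991/42090056 = -99676145711/332637712568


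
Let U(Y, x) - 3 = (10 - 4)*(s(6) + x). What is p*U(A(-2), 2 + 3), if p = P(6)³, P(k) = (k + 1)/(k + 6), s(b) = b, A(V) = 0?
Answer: 7889/576 ≈ 13.696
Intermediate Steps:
P(k) = (1 + k)/(6 + k)
p = 343/1728 (p = ((1 + 6)/(6 + 6))³ = (7/12)³ = 343/1728 ≈ 0.19850)
U(Y, x) = 39 + 6*x (U(Y, x) = 3 + (10 - 4)*(6 + x) = 3 + 6*(6 + x) = 3 + (36 + 6*x) = 39 + 6*x)
p*U(A(-2), 2 + 3) = 343*(39 + 6*(2 + 3))/1728 = 343*(39 + 6*5)/1728 = 343*(39 + 30)/1728 = (343/1728)*69 = 7889/576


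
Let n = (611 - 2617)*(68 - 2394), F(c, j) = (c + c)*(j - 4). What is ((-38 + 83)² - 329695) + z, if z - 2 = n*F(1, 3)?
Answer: -9659580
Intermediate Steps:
F(c, j) = 2*c*(-4 + j) (F(c, j) = (2*c)*(-4 + j) = 2*c*(-4 + j))
n = 4665956 (n = -2006*(-2326) = 4665956)
z = -9331910 (z = 2 + 4665956*(2*1*(-4 + 3)) = 2 + 4665956*(2*1*(-1)) = 2 + 4665956*(-2) = 2 - 9331912 = -9331910)
((-38 + 83)² - 329695) + z = ((-38 + 83)² - 329695) - 9331910 = (45² - 329695) - 9331910 = (2025 - 329695) - 9331910 = -327670 - 9331910 = -9659580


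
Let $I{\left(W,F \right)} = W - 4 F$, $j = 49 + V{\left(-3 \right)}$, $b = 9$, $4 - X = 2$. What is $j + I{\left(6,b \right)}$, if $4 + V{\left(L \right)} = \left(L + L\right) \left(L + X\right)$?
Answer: $21$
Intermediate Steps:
$X = 2$ ($X = 4 - 2 = 2$)
$V{\left(L \right)} = -4 + 2 L \left(2 + L\right)$ ($V{\left(L \right)} = -4 + \left(L + L\right) \left(L + 2\right) = -4 + 2 L \left(2 + L\right)$)
$j = 51$ ($j = 49 + \left(-4 + 2 \left(-3\right)^{2} + 4 \left(-3\right)\right) = 49 - -2 = 49 + 2 = 51$)
$j + I{\left(6,b \right)} = 51 + \left(6 - 36\right) = 51 - 30 = 21$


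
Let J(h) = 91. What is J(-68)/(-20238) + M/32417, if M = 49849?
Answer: 1005894115/656055246 ≈ 1.5332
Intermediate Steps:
J(-68)/(-20238) + M/32417 = 91/(-20238) + 49849/32417 = 91*(-1/20238) + 49849*(1/32417) = -91/20238 + 49849/32417 = 1005894115/656055246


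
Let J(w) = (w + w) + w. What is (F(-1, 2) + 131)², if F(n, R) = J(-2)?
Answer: 15625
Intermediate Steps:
J(w) = 3*w (J(w) = 2*w + w = 3*w)
F(n, R) = -6 (F(n, R) = 3*(-2) = -6)
(F(-1, 2) + 131)² = (-6 + 131)² = 125² = 15625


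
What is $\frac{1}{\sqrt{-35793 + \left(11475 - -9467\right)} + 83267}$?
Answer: $\frac{83267}{6933408140} - \frac{i \sqrt{14851}}{6933408140} \approx 1.201 \cdot 10^{-5} - 1.7576 \cdot 10^{-8} i$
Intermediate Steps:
$\frac{1}{\sqrt{-35793 + \left(11475 - -9467\right)} + 83267} = \frac{1}{\sqrt{-35793 + \left(11475 + 9467\right)} + 83267} = \frac{1}{\sqrt{-35793 + 20942} + 83267} = \frac{1}{\sqrt{-14851} + 83267} = \frac{1}{i \sqrt{14851} + 83267} = \frac{1}{83267 + i \sqrt{14851}}$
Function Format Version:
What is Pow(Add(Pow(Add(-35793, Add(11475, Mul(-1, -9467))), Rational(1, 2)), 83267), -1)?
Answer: Add(Rational(83267, 6933408140), Mul(Rational(-1, 6933408140), I, Pow(14851, Rational(1, 2)))) ≈ Add(1.2010e-5, Mul(-1.7576e-8, I))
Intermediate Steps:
Pow(Add(Pow(Add(-35793, Add(11475, Mul(-1, -9467))), Rational(1, 2)), 83267), -1) = Pow(Add(Pow(Add(-35793, Add(11475, 9467)), Rational(1, 2)), 83267), -1) = Pow(Add(Pow(Add(-35793, 20942), Rational(1, 2)), 83267), -1) = Pow(Add(Pow(-14851, Rational(1, 2)), 83267), -1) = Pow(Add(Mul(I, Pow(14851, Rational(1, 2))), 83267), -1) = Pow(Add(83267, Mul(I, Pow(14851, Rational(1, 2)))), -1)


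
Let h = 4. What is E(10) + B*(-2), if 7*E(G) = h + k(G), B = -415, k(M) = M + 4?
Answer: 5828/7 ≈ 832.57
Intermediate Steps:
k(M) = 4 + M
E(G) = 8/7 + G/7 (E(G) = (4 + (4 + G))/7 = (8 + G)/7 = 8/7 + G/7)
E(10) + B*(-2) = (8/7 + (⅐)*10) - 415*(-2) = (8/7 + 10/7) + 830 = 18/7 + 830 = 5828/7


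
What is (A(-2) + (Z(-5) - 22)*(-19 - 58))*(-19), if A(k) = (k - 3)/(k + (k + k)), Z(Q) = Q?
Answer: -237101/6 ≈ -39517.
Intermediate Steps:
A(k) = (-3 + k)/(3*k) (A(k) = (-3 + k)/(k + 2*k) = (-3 + k)/((3*k)) = (-3 + k)*(1/(3*k)) = (-3 + k)/(3*k))
(A(-2) + (Z(-5) - 22)*(-19 - 58))*(-19) = ((1/3)*(-3 - 2)/(-2) + (-5 - 22)*(-19 - 58))*(-19) = ((1/3)*(-1/2)*(-5) - 27*(-77))*(-19) = (5/6 + 2079)*(-19) = (12479/6)*(-19) = -237101/6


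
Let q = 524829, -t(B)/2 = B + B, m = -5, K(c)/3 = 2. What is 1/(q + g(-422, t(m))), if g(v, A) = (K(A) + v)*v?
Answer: 1/700381 ≈ 1.4278e-6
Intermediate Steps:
K(c) = 6 (K(c) = 3*2 = 6)
t(B) = -4*B (t(B) = -2*(B + B) = -4*B)
g(v, A) = v*(6 + v) (g(v, A) = (6 + v)*v = v*(6 + v))
1/(q + g(-422, t(m))) = 1/(524829 - 422*(6 - 422)) = 1/(524829 - 422*(-416)) = 1/(524829 + 175552) = 1/700381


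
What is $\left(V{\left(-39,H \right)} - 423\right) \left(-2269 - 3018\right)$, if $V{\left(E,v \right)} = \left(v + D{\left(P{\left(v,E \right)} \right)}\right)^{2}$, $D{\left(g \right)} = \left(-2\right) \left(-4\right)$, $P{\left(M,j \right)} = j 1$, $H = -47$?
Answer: $-5805126$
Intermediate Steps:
$P{\left(M,j \right)} = j$
$D{\left(g \right)} = 8$
$V{\left(E,v \right)} = \left(8 + v\right)^{2}$ ($V{\left(E,v \right)} = \left(v + 8\right)^{2} = \left(8 + v\right)^{2}$)
$\left(V{\left(-39,H \right)} - 423\right) \left(-2269 - 3018\right) = \left(\left(8 - 47\right)^{2} - 423\right) \left(-2269 - 3018\right) = \left(\left(-39\right)^{2} - 423\right) \left(-5287\right) = \left(1521 - 423\right) \left(-5287\right) = 1098 \left(-5287\right) = -5805126$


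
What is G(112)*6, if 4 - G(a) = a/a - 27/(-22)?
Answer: 117/11 ≈ 10.636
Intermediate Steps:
G(a) = 39/22 (G(a) = 4 - (a/a - 27/(-22)) = 4 - (1 - 27*(-1/22)) = 4 - (1 + 27/22) = 4 - 1*49/22 = 4 - 49/22 = 39/22)
G(112)*6 = (39/22)*6 = 117/11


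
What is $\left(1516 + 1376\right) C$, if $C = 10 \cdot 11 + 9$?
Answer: $344148$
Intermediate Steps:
$C = 119$ ($C = 110 + 9 = 119$)
$\left(1516 + 1376\right) C = \left(1516 + 1376\right) 119 = 2892 \cdot 119 = 344148$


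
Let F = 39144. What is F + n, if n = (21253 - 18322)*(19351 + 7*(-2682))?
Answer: 1730331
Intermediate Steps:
n = 1691187 (n = 2931*(19351 - 18774) = 2931*577 = 1691187)
F + n = 39144 + 1691187 = 1730331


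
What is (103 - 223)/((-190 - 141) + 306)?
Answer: 24/5 ≈ 4.8000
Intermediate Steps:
(103 - 223)/((-190 - 141) + 306) = -120/(-331 + 306) = -120/(-25) = -120*(-1/25) = 24/5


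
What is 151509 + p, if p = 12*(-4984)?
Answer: 91701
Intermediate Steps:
p = -59808
151509 + p = 151509 - 59808 = 91701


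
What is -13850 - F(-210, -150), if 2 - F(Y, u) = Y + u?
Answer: -14212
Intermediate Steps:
F(Y, u) = 2 - Y - u (F(Y, u) = 2 - (Y + u) = 2 + (-Y - u) = 2 - Y - u)
-13850 - F(-210, -150) = -13850 - (2 - 1*(-210) - 1*(-150)) = -13850 - (2 + 210 + 150) = -13850 - 1*362 = -13850 - 362 = -14212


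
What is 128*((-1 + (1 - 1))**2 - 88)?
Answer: -11136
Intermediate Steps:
128*((-1 + (1 - 1))**2 - 88) = 128*((-1 + 0)**2 - 88) = 128*((-1)**2 - 88) = 128*(1 - 88) = 128*(-87) = -11136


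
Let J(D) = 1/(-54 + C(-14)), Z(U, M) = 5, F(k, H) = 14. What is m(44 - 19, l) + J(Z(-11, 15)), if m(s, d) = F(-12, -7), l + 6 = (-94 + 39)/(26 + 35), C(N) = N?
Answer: 951/68 ≈ 13.985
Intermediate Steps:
J(D) = -1/68 (J(D) = 1/(-54 - 14) = 1/(-68) = -1/68)
l = -421/61 (l = -6 + (-94 + 39)/(26 + 35) = -6 - 55/61 = -421/61 ≈ -6.9016)
m(s, d) = 14
m(44 - 19, l) + J(Z(-11, 15)) = 14 - 1/68 = 951/68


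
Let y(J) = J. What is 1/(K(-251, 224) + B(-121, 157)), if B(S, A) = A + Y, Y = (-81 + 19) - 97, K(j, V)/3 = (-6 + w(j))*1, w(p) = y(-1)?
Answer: -1/23 ≈ -0.043478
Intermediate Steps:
w(p) = -1
K(j, V) = -21 (K(j, V) = 3*((-6 - 1)*1) = 3*(-7*1) = 3*(-7) = -21)
Y = -159 (Y = -62 - 97 = -159)
B(S, A) = -159 + A (B(S, A) = A - 159 = -159 + A)
1/(K(-251, 224) + B(-121, 157)) = 1/(-21 + (-159 + 157)) = 1/(-21 - 2) = 1/(-23) = -1/23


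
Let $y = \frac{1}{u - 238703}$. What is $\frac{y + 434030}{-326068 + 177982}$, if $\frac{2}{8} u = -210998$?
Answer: $- \frac{469922110849}{160331971770} \approx -2.9309$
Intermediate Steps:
$u = -843992$ ($u = 4 \left(-210998\right) = -843992$)
$y = - \frac{1}{1082695}$ ($y = \frac{1}{-843992 - 238703} = \frac{1}{-1082695} = - \frac{1}{1082695} \approx -9.2362 \cdot 10^{-7}$)
$\frac{y + 434030}{-326068 + 177982} = \frac{- \frac{1}{1082695} + 434030}{-326068 + 177982} = \frac{469922110849}{1082695 \left(-148086\right)} = \frac{469922110849}{1082695} \left(- \frac{1}{148086}\right) = - \frac{469922110849}{160331971770}$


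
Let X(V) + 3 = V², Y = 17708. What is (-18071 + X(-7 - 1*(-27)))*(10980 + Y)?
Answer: -507031712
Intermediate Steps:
X(V) = -3 + V²
(-18071 + X(-7 - 1*(-27)))*(10980 + Y) = (-18071 + (-3 + (-7 - 1*(-27))²))*(10980 + 17708) = (-18071 + (-3 + (-7 + 27)²))*28688 = (-18071 + (-3 + 20²))*28688 = (-18071 + (-3 + 400))*28688 = (-18071 + 397)*28688 = -17674*28688 = -507031712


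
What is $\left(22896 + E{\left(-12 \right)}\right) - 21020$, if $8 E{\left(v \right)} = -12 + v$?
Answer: $1873$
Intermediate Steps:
$E{\left(v \right)} = - \frac{3}{2} + \frac{v}{8}$ ($E{\left(v \right)} = \frac{-12 + v}{8} = - \frac{3}{2} + \frac{v}{8}$)
$\left(22896 + E{\left(-12 \right)}\right) - 21020 = \left(22896 + \left(- \frac{3}{2} + \frac{1}{8} \left(-12\right)\right)\right) - 21020 = \left(22896 - 3\right) - 21020 = 22893 - 21020 = 1873$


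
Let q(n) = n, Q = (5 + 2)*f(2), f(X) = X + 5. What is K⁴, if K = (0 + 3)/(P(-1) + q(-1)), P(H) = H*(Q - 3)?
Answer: 81/4879681 ≈ 1.6599e-5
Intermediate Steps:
f(X) = 5 + X
Q = 49 (Q = (5 + 2)*(5 + 2) = 7*7 = 49)
P(H) = 46*H (P(H) = H*(49 - 3) = H*46 = 46*H)
K = -3/47 (K = (0 + 3)/(46*(-1) - 1) = 3/(-46 - 1) = 3/(-47) = 3*(-1/47) = -3/47 ≈ -0.063830)
K⁴ = (-3/47)⁴ = 81/4879681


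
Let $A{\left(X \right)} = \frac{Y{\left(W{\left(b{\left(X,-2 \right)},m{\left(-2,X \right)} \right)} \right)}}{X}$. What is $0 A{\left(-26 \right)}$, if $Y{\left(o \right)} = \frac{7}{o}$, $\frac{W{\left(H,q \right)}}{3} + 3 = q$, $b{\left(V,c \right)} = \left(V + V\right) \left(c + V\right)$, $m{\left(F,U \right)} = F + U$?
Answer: $0$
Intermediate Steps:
$b{\left(V,c \right)} = 2 V \left(V + c\right)$
$W{\left(H,q \right)} = -9 + 3 q$
$A{\left(X \right)} = \frac{7}{X \left(-15 + 3 X\right)}$ ($A{\left(X \right)} = \frac{7 \frac{1}{-9 + 3 \left(-2 + X\right)}}{X} = \frac{7 \frac{1}{-9 + \left(-6 + 3 X\right)}}{X} = \frac{7 \frac{1}{-15 + 3 X}}{X} = \frac{7}{X \left(-15 + 3 X\right)}$)
$0 A{\left(-26 \right)} = 0 \frac{7}{3 \left(-26\right) \left(-5 - 26\right)} = 0 \cdot \frac{7}{3} \left(- \frac{1}{26}\right) \frac{1}{-31} = 0 \cdot \frac{7}{3} \left(- \frac{1}{26}\right) \left(- \frac{1}{31}\right) = 0 \cdot \frac{7}{2418} = 0$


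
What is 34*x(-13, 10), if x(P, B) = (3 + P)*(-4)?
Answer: 1360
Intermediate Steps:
x(P, B) = -12 - 4*P
34*x(-13, 10) = 34*(-12 - 4*(-13)) = 34*(-12 + 52) = 34*40 = 1360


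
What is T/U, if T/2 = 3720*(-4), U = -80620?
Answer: 1488/4031 ≈ 0.36914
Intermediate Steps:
T = -29760 (T = 2*(3720*(-4)) = 2*(-14880) = -29760)
T/U = -29760/(-80620) = -29760*(-1/80620) = 1488/4031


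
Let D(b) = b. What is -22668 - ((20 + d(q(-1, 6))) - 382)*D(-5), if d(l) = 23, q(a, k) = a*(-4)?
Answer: -24363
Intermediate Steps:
q(a, k) = -4*a
-22668 - ((20 + d(q(-1, 6))) - 382)*D(-5) = -22668 - ((20 + 23) - 382)*(-5) = -22668 - (43 - 382)*(-5) = -22668 - (-339)*(-5) = -22668 - 1*1695 = -22668 - 1695 = -24363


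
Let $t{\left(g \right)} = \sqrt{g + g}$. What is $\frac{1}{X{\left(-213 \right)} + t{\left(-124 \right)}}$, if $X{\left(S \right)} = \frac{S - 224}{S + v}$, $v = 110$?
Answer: $\frac{45011}{2822001} - \frac{21218 i \sqrt{62}}{2822001} \approx 0.01595 - 0.059203 i$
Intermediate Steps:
$t{\left(g \right)} = \sqrt{2} \sqrt{g}$ ($t{\left(g \right)} = \sqrt{2 g} = \sqrt{2} \sqrt{g}$)
$X{\left(S \right)} = \frac{-224 + S}{110 + S}$ ($X{\left(S \right)} = \frac{S - 224}{S + 110} = \frac{-224 + S}{110 + S}$)
$\frac{1}{X{\left(-213 \right)} + t{\left(-124 \right)}} = \frac{1}{\frac{-224 - 213}{110 - 213} + \sqrt{2} \sqrt{-124}} = \frac{1}{\frac{1}{-103} \left(-437\right) + \sqrt{2} \cdot 2 i \sqrt{31}} = \frac{1}{\left(- \frac{1}{103}\right) \left(-437\right) + 2 i \sqrt{62}} = \frac{1}{\frac{437}{103} + 2 i \sqrt{62}}$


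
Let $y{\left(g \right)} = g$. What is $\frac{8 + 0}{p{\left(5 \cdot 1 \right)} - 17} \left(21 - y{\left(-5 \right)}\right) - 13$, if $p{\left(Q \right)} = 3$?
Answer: $- \frac{195}{7} \approx -27.857$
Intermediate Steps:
$\frac{8 + 0}{p{\left(5 \cdot 1 \right)} - 17} \left(21 - y{\left(-5 \right)}\right) - 13 = \frac{8 + 0}{3 - 17} \left(21 - -5\right) - 13 = \frac{8}{-14} \left(21 + 5\right) - 13 = 8 \left(- \frac{1}{14}\right) 26 - 13 = \left(- \frac{4}{7}\right) 26 - 13 = - \frac{104}{7} - 13 = - \frac{195}{7}$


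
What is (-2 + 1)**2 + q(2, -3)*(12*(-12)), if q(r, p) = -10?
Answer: 1441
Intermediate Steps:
(-2 + 1)**2 + q(2, -3)*(12*(-12)) = (-2 + 1)**2 - 120*(-12) = (-1)**2 - 10*(-144) = 1 + 1440 = 1441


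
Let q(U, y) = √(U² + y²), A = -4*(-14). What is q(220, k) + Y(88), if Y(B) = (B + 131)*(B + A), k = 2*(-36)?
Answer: 31536 + 4*√3349 ≈ 31767.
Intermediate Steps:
A = 56
k = -72
Y(B) = (56 + B)*(131 + B) (Y(B) = (B + 131)*(B + 56) = (131 + B)*(56 + B) = (56 + B)*(131 + B))
q(220, k) + Y(88) = √(220² + (-72)²) + (7336 + 88² + 187*88) = √(48400 + 5184) + (7336 + 7744 + 16456) = √53584 + 31536 = 4*√3349 + 31536 = 31536 + 4*√3349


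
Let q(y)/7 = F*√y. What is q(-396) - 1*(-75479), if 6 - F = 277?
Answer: 75479 - 11382*I*√11 ≈ 75479.0 - 37750.0*I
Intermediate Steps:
F = -271 (F = 6 - 1*277 = 6 - 277 = -271)
q(y) = -1897*√y (q(y) = 7*(-271*√y) = -1897*√y)
q(-396) - 1*(-75479) = -11382*I*√11 - 1*(-75479) = -11382*I*√11 + 75479 = 75479 - 11382*I*√11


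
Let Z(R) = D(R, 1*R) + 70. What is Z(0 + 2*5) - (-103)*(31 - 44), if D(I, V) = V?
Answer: -1259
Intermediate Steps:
Z(R) = 70 + R (Z(R) = 1*R + 70 = R + 70 = 70 + R)
Z(0 + 2*5) - (-103)*(31 - 44) = (70 + (0 + 2*5)) - (-103)*(31 - 44) = (70 + (0 + 10)) - (-103)*(-13) = (70 + 10) - 1*1339 = 80 - 1339 = -1259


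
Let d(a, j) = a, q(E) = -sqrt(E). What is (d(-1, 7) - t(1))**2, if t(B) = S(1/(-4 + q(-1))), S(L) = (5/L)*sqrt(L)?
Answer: (sqrt(-4 + I) + 5*sqrt(17))**2*(-4 - I)/17 ≈ -96.519 - 45.153*I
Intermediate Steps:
S(L) = 5/sqrt(L)
t(B) = 5*sqrt(17)/sqrt(-4 + I) (t(B) = 5/sqrt(1/(-4 - sqrt(-1))) = 5/sqrt(1/(-4 - I)) = 5/sqrt((-4 + I)/17) = 5*(sqrt(17)/sqrt(-4 + I)) = 5*sqrt(17)/sqrt(-4 + I))
(d(-1, 7) - t(1))**2 = (-1 - 5*sqrt(17)/sqrt(-4 + I))**2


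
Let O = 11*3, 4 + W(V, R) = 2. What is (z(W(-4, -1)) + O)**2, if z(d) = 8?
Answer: 1681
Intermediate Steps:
W(V, R) = -2 (W(V, R) = -4 + 2 = -2)
O = 33
(z(W(-4, -1)) + O)**2 = (8 + 33)**2 = 41**2 = 1681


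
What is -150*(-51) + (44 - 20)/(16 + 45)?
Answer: 466674/61 ≈ 7650.4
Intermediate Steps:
-150*(-51) + (44 - 20)/(16 + 45) = 7650 + 24/61 = 466674/61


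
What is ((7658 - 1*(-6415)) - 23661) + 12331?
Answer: 2743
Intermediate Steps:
((7658 - 1*(-6415)) - 23661) + 12331 = ((7658 + 6415) - 23661) + 12331 = (14073 - 23661) + 12331 = -9588 + 12331 = 2743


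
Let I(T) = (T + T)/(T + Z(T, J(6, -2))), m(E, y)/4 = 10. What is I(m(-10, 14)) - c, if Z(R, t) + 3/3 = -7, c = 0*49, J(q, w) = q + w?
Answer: 5/2 ≈ 2.5000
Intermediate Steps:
m(E, y) = 40 (m(E, y) = 4*10 = 40)
c = 0
Z(R, t) = -8 (Z(R, t) = -1 - 7 = -8)
I(T) = 2*T/(-8 + T) (I(T) = (T + T)/(T - 8) = (2*T)/(-8 + T) = 2*T/(-8 + T))
I(m(-10, 14)) - c = 2*40/(-8 + 40) - 1*0 = 2*40/32 + 0 = 2*40*(1/32) + 0 = 5/2 + 0 = 5/2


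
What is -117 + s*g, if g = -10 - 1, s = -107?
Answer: 1060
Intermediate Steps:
g = -11
-117 + s*g = -117 - 107*(-11) = -117 + 1177 = 1060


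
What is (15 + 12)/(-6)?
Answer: -9/2 ≈ -4.5000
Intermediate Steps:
(15 + 12)/(-6) = 27*(-1/6) = -9/2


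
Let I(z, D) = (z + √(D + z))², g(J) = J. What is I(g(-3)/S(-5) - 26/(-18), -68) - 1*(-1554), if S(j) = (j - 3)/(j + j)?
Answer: 1929757/1296 - 83*I*√2531/108 ≈ 1489.0 - 38.663*I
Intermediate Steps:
S(j) = (-3 + j)/(2*j) (S(j) = (-3 + j)/((2*j)) = (-3 + j)*(1/(2*j)) = (-3 + j)/(2*j))
I(g(-3)/S(-5) - 26/(-18), -68) - 1*(-1554) = ((-3*(-10/(-3 - 5)) - 26/(-18)) + √(-68 + (-3*(-10/(-3 - 5)) - 26/(-18))))² - 1*(-1554) = ((-3/((½)*(-⅕)*(-8)) - 26*(-1/18)) + √(-68 + (-3/((½)*(-⅕)*(-8)) - 26*(-1/18))))² + 1554 = ((-3/⅘ + 13/9) + √(-68 + (-3/⅘ + 13/9)))² + 1554 = ((-3*5/4 + 13/9) + √(-68 + (-3*5/4 + 13/9)))² + 1554 = ((-15/4 + 13/9) + √(-68 + (-15/4 + 13/9)))² + 1554 = (-83/36 + √(-68 - 83/36))² + 1554 = (-83/36 + √(-2531/36))² + 1554 = (-83/36 + I*√2531/6)² + 1554 = 1554 + (-83/36 + I*√2531/6)²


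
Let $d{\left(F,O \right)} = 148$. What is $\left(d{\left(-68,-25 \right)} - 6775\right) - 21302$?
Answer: $-27929$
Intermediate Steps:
$\left(d{\left(-68,-25 \right)} - 6775\right) - 21302 = \left(148 - 6775\right) - 21302 = -6627 - 21302 = -27929$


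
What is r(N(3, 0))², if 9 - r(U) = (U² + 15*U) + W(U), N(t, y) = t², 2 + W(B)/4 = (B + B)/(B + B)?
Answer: 41209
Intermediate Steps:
W(B) = -4 (W(B) = -8 + 4*((B + B)/(B + B)) = -8 + 4*((2*B)/((2*B))) = -8 + 4*((2*B)*(1/(2*B))) = -8 + 4*1 = -8 + 4 = -4)
r(U) = 13 - U² - 15*U (r(U) = 9 - ((U² + 15*U) - 4) = 9 - (-4 + U² + 15*U) = 9 + (4 - U² - 15*U) = 13 - U² - 15*U)
r(N(3, 0))² = (13 - (3²)² - 15*3²)² = (13 - 1*9² - 15*9)² = (13 - 1*81 - 135)² = (13 - 81 - 135)² = (-203)² = 41209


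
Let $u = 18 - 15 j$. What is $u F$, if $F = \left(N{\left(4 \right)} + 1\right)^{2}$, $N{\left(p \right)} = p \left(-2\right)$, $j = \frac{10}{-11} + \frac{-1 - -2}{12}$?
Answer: $\frac{65513}{44} \approx 1488.9$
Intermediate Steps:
$j = - \frac{109}{132}$ ($j = 10 \left(- \frac{1}{11}\right) + \left(-1 + 2\right) \frac{1}{12} = - \frac{10}{11} + 1 \cdot \frac{1}{12} = - \frac{10}{11} + \frac{1}{12} = - \frac{109}{132} \approx -0.82576$)
$N{\left(p \right)} = - 2 p$
$u = \frac{1337}{44}$ ($u = 18 - - \frac{545}{44} = 18 + \frac{545}{44} = \frac{1337}{44} \approx 30.386$)
$F = 49$ ($F = \left(\left(-2\right) 4 + 1\right)^{2} = \left(-8 + 1\right)^{2} = \left(-7\right)^{2} = 49$)
$u F = \frac{1337}{44} \cdot 49 = \frac{65513}{44}$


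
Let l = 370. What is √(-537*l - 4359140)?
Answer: I*√4557830 ≈ 2134.9*I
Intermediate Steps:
√(-537*l - 4359140) = √(-537*370 - 4359140) = √(-198690 - 4359140) = √(-4557830) = I*√4557830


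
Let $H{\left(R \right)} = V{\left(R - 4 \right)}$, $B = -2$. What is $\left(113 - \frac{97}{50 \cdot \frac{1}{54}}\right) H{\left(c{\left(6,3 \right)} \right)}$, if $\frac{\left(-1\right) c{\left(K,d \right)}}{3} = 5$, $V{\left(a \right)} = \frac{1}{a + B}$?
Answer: $- \frac{206}{525} \approx -0.39238$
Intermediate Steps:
$V{\left(a \right)} = \frac{1}{-2 + a}$ ($V{\left(a \right)} = \frac{1}{a - 2} = \frac{1}{-2 + a}$)
$c{\left(K,d \right)} = -15$ ($c{\left(K,d \right)} = \left(-3\right) 5 = -15$)
$H{\left(R \right)} = \frac{1}{-6 + R}$ ($H{\left(R \right)} = \frac{1}{-2 + \left(R - 4\right)} = \frac{1}{-2 + \left(-4 + R\right)} = \frac{1}{-6 + R}$)
$\left(113 - \frac{97}{50 \cdot \frac{1}{54}}\right) H{\left(c{\left(6,3 \right)} \right)} = \frac{113 - \frac{97}{50 \cdot \frac{1}{54}}}{-6 - 15} = \frac{113 - \frac{97}{50 \cdot \frac{1}{54}}}{-21} = \left(113 - \frac{97}{\frac{25}{27}}\right) \left(- \frac{1}{21}\right) = \left(113 - \frac{2619}{25}\right) \left(- \frac{1}{21}\right) = \frac{206}{25} \left(- \frac{1}{21}\right) = - \frac{206}{525}$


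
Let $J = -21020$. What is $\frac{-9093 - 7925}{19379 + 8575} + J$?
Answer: $- \frac{293805049}{13977} \approx -21021.0$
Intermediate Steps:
$\frac{-9093 - 7925}{19379 + 8575} + J = \frac{-9093 - 7925}{19379 + 8575} - 21020 = - \frac{17018}{27954} - 21020 = \left(-17018\right) \frac{1}{27954} - 21020 = - \frac{8509}{13977} - 21020 = - \frac{293805049}{13977}$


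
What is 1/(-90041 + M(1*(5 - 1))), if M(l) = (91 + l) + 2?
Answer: -1/89944 ≈ -1.1118e-5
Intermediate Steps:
M(l) = 93 + l
1/(-90041 + M(1*(5 - 1))) = 1/(-90041 + (93 + 1*(5 - 1))) = 1/(-90041 + (93 + 1*4)) = 1/(-90041 + (93 + 4)) = 1/(-90041 + 97) = 1/(-89944) = -1/89944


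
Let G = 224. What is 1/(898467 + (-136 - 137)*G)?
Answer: 1/837315 ≈ 1.1943e-6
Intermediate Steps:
1/(898467 + (-136 - 137)*G) = 1/(898467 + (-136 - 137)*224) = 1/(898467 - 273*224) = 1/(898467 - 61152) = 1/837315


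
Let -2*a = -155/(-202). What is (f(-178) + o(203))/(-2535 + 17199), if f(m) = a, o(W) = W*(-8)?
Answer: -656251/5924256 ≈ -0.11077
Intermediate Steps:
o(W) = -8*W
a = -155/404 (a = -(-155)/(2*(-202)) = -(-155)*(-1)/(2*202) = -½*155/202 = -155/404 ≈ -0.38366)
f(m) = -155/404
(f(-178) + o(203))/(-2535 + 17199) = (-155/404 - 8*203)/(-2535 + 17199) = (-155/404 - 1624)/14664 = -656251/404*1/14664 = -656251/5924256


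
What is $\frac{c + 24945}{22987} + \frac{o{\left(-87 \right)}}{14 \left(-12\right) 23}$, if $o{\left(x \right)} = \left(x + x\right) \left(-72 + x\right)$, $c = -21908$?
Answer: $- \frac{104037229}{14803628} \approx -7.0278$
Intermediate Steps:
$o{\left(x \right)} = 2 x \left(-72 + x\right)$
$\frac{c + 24945}{22987} + \frac{o{\left(-87 \right)}}{14 \left(-12\right) 23} = \frac{-21908 + 24945}{22987} + \frac{2 \left(-87\right) \left(-72 - 87\right)}{14 \left(-12\right) 23} = 3037 \cdot \frac{1}{22987} + \frac{2 \left(-87\right) \left(-159\right)}{\left(-168\right) 23} = \frac{3037}{22987} + \frac{27666}{-3864} = \frac{3037}{22987} + 27666 \left(- \frac{1}{3864}\right) = \frac{3037}{22987} - \frac{4611}{644} = - \frac{104037229}{14803628}$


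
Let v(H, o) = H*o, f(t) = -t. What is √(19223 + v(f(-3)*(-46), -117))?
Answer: √35369 ≈ 188.07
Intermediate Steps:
√(19223 + v(f(-3)*(-46), -117)) = √(19223 + (-1*(-3)*(-46))*(-117)) = √(19223 + (3*(-46))*(-117)) = √(19223 - 138*(-117)) = √(19223 + 16146) = √35369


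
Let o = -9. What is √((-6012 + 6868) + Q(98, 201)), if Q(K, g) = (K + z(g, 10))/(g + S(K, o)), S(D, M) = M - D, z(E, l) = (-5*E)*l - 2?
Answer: √1656985/47 ≈ 27.388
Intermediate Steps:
z(E, l) = -2 - 5*E*l (z(E, l) = -5*E*l - 2 = -2 - 5*E*l)
Q(K, g) = (-2 + K - 50*g)/(-9 + g - K) (Q(K, g) = (K + (-2 - 5*g*10))/(g + (-9 - K)) = (K + (-2 - 50*g))/(-9 + g - K) = (-2 + K - 50*g)/(-9 + g - K))
√((-6012 + 6868) + Q(98, 201)) = √((-6012 + 6868) + (2 - 1*98 + 50*201)/(9 + 98 - 1*201)) = √(856 + (2 - 98 + 10050)/(9 + 98 - 201)) = √(856 + 9954/(-94)) = √(856 - 1/94*9954) = √(856 - 4977/47) = √(35255/47) = √1656985/47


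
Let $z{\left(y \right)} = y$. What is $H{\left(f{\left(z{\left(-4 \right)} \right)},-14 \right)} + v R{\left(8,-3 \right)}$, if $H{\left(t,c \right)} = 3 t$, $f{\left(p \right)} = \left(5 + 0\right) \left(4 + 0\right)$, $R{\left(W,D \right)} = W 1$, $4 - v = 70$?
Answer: $-468$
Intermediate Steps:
$v = -66$ ($v = 4 - 70 = -66$)
$R{\left(W,D \right)} = W$
$f{\left(p \right)} = 20$ ($f{\left(p \right)} = 5 \cdot 4 = 20$)
$H{\left(f{\left(z{\left(-4 \right)} \right)},-14 \right)} + v R{\left(8,-3 \right)} = 3 \cdot 20 - 528 = 60 - 528 = -468$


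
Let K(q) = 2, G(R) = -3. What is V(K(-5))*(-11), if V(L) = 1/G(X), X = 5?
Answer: 11/3 ≈ 3.6667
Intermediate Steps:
V(L) = -1/3 (V(L) = 1/(-3) = -1/3)
V(K(-5))*(-11) = -1/3*(-11) = 11/3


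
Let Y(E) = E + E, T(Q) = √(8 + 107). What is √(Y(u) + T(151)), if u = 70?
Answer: √(140 + √115) ≈ 12.277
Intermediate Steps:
T(Q) = √115
Y(E) = 2*E
√(Y(u) + T(151)) = √(2*70 + √115) = √(140 + √115)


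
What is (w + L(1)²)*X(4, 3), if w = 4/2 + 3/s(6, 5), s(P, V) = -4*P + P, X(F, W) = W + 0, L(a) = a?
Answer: 17/2 ≈ 8.5000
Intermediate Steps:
X(F, W) = W
s(P, V) = -3*P
w = 11/6 (w = 4/2 + 3/((-3*6)) = 4*(½) + 3/(-18) = 2 + 3*(-1/18) = 2 - ⅙ = 11/6 ≈ 1.8333)
(w + L(1)²)*X(4, 3) = (11/6 + 1²)*3 = (11/6 + 1)*3 = (17/6)*3 = 17/2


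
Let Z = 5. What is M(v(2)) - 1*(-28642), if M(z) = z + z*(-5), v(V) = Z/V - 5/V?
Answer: 28642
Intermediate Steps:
v(V) = 0 (v(V) = 5/V - 5/V = 0)
M(z) = -4*z (M(z) = z - 5*z = -4*z)
M(v(2)) - 1*(-28642) = -4*0 - 1*(-28642) = 0 + 28642 = 28642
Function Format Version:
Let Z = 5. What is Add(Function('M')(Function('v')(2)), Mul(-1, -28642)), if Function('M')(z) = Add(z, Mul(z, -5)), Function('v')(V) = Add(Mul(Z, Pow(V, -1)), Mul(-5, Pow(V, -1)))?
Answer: 28642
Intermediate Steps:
Function('v')(V) = 0 (Function('v')(V) = Add(Mul(5, Pow(V, -1)), Mul(-5, Pow(V, -1))) = 0)
Function('M')(z) = Mul(-4, z) (Function('M')(z) = Add(z, Mul(-5, z)) = Mul(-4, z))
Add(Function('M')(Function('v')(2)), Mul(-1, -28642)) = Add(Mul(-4, 0), Mul(-1, -28642)) = Add(0, 28642) = 28642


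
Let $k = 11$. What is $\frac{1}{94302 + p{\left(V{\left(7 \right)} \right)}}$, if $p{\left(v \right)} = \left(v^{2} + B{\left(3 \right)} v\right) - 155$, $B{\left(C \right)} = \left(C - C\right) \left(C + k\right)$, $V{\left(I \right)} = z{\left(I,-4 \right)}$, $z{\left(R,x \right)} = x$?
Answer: $\frac{1}{94163} \approx 1.062 \cdot 10^{-5}$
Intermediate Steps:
$V{\left(I \right)} = -4$
$B{\left(C \right)} = 0$ ($B{\left(C \right)} = \left(C - C\right) \left(C + 11\right) = 0 \left(11 + C\right) = 0$)
$p{\left(v \right)} = -155 + v^{2}$ ($p{\left(v \right)} = \left(v^{2} + 0 v\right) - 155 = \left(v^{2} + 0\right) - 155 = v^{2} - 155 = -155 + v^{2}$)
$\frac{1}{94302 + p{\left(V{\left(7 \right)} \right)}} = \frac{1}{94302 - \left(155 - \left(-4\right)^{2}\right)} = \frac{1}{94302 + \left(-155 + 16\right)} = \frac{1}{94302 - 139} = \frac{1}{94163}$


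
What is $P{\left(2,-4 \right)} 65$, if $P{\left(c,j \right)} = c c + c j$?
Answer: $-260$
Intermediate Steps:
$P{\left(c,j \right)} = c^{2} + c j$
$P{\left(2,-4 \right)} 65 = 2 \left(2 - 4\right) 65 = 2 \left(-2\right) 65 = \left(-4\right) 65 = -260$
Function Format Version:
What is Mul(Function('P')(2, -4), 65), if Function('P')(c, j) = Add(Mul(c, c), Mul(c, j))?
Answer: -260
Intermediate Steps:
Function('P')(c, j) = Add(Pow(c, 2), Mul(c, j))
Mul(Function('P')(2, -4), 65) = Mul(Mul(2, Add(2, -4)), 65) = Mul(Mul(2, -2), 65) = Mul(-4, 65) = -260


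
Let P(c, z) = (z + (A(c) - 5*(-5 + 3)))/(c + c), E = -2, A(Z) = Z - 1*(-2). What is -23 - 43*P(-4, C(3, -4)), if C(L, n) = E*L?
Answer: -49/4 ≈ -12.250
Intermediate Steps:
A(Z) = 2 + Z (A(Z) = Z + 2 = 2 + Z)
C(L, n) = -2*L
P(c, z) = (12 + c + z)/(2*c) (P(c, z) = (z + ((2 + c) - 5*(-5 + 3)))/(c + c) = (z + ((2 + c) - 5*(-2)))/((2*c)) = (z + ((2 + c) + 10))*(1/(2*c)) = (z + (12 + c))*(1/(2*c)) = (12 + c + z)*(1/(2*c)) = (12 + c + z)/(2*c))
-23 - 43*P(-4, C(3, -4)) = -23 - 43*(12 - 4 - 2*3)/(2*(-4)) = -23 - 43*(-1)*(12 - 4 - 6)/(2*4) = -23 - 43*(-1)*2/(2*4) = -23 - 43*(-¼) = -23 + 43/4 = -49/4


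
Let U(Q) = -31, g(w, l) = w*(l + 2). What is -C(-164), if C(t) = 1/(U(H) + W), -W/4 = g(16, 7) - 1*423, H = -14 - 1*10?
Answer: -1/1085 ≈ -0.00092166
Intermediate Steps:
g(w, l) = w*(2 + l)
H = -24 (H = -14 - 10 = -24)
W = 1116 (W = -4*(16*(2 + 7) - 1*423) = -4*(16*9 - 423) = -4*(144 - 423) = -4*(-279) = 1116)
C(t) = 1/1085 (C(t) = 1/(-31 + 1116) = 1/1085)
-C(-164) = -1*1/1085 = -1/1085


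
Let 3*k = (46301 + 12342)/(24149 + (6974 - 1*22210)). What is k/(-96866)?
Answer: -58643/2590099974 ≈ -2.2641e-5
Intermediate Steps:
k = 58643/26739 (k = ((46301 + 12342)/(24149 + (6974 - 1*22210)))/3 = (58643/(24149 + (6974 - 22210)))/3 = (58643/(24149 - 15236))/3 = (58643/8913)/3 = (58643*(1/8913))/3 = (⅓)*(58643/8913) = 58643/26739 ≈ 2.1932)
k/(-96866) = (58643/26739)/(-96866) = (58643/26739)*(-1/96866) = -58643/2590099974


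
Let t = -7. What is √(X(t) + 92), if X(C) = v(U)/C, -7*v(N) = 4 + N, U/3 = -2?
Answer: √4506/7 ≈ 9.5895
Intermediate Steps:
U = -6 (U = 3*(-2) = -6)
v(N) = -4/7 - N/7 (v(N) = -(4 + N)/7 = -4/7 - N/7)
X(C) = 2/(7*C) (X(C) = (-4/7 - ⅐*(-6))/C = (-4/7 + 6/7)/C = 2/(7*C))
√(X(t) + 92) = √((2/7)/(-7) + 92) = √((2/7)*(-⅐) + 92) = √(-2/49 + 92) = √(4506/49) = √4506/7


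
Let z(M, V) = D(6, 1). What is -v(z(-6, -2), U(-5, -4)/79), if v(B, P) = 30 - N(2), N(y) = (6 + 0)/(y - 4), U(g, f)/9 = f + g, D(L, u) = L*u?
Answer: -33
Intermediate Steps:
z(M, V) = 6 (z(M, V) = 6*1 = 6)
U(g, f) = 9*f + 9*g (U(g, f) = 9*(f + g) = 9*f + 9*g)
N(y) = 6/(-4 + y)
v(B, P) = 33 (v(B, P) = 30 - 6/(-4 + 2) = 30 - 6/(-2) = 30 - 6*(-1)/2 = 30 - 1*(-3) = 30 + 3 = 33)
-v(z(-6, -2), U(-5, -4)/79) = -1*33 = -33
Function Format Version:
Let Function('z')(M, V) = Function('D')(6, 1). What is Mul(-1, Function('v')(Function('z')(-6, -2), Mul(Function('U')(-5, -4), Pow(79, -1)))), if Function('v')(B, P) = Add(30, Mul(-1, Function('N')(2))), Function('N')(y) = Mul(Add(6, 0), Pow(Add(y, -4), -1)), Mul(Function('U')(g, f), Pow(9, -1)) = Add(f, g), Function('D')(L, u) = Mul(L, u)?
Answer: -33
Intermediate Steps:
Function('z')(M, V) = 6 (Function('z')(M, V) = Mul(6, 1) = 6)
Function('U')(g, f) = Add(Mul(9, f), Mul(9, g)) (Function('U')(g, f) = Mul(9, Add(f, g)) = Add(Mul(9, f), Mul(9, g)))
Function('N')(y) = Mul(6, Pow(Add(-4, y), -1))
Function('v')(B, P) = 33 (Function('v')(B, P) = Add(30, Mul(-1, Mul(6, Pow(Add(-4, 2), -1)))) = Add(30, Mul(-1, Mul(6, Pow(-2, -1)))) = Add(30, Mul(-1, Mul(6, Rational(-1, 2)))) = Add(30, Mul(-1, -3)) = Add(30, 3) = 33)
Mul(-1, Function('v')(Function('z')(-6, -2), Mul(Function('U')(-5, -4), Pow(79, -1)))) = Mul(-1, 33) = -33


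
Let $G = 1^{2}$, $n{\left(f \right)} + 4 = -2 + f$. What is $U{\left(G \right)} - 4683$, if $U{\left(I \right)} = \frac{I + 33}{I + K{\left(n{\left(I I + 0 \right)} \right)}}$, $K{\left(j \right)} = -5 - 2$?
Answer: $- \frac{14066}{3} \approx -4688.7$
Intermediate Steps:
$n{\left(f \right)} = -6 + f$ ($n{\left(f \right)} = -4 + \left(-2 + f\right) = -6 + f$)
$K{\left(j \right)} = -7$
$G = 1$
$U{\left(I \right)} = \frac{33 + I}{-7 + I}$ ($U{\left(I \right)} = \frac{I + 33}{I - 7} = \frac{33 + I}{-7 + I}$)
$U{\left(G \right)} - 4683 = \frac{33 + 1}{-7 + 1} - 4683 = \frac{1}{-6} \cdot 34 - 4683 = \left(- \frac{1}{6}\right) 34 - 4683 = - \frac{17}{3} - 4683 = - \frac{14066}{3}$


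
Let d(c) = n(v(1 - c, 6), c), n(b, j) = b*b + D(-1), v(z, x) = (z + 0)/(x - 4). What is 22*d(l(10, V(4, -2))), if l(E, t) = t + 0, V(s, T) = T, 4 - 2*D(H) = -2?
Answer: 231/2 ≈ 115.50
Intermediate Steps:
D(H) = 3 (D(H) = 2 - ½*(-2) = 2 + 1 = 3)
l(E, t) = t
v(z, x) = z/(-4 + x)
n(b, j) = 3 + b² (n(b, j) = b*b + 3 = b² + 3 = 3 + b²)
d(c) = 3 + (½ - c/2)² (d(c) = 3 + ((1 - c)/(-4 + 6))² = 3 + ((1 - c)/2)² = 3 + ((1 - c)*(½))² = 3 + (½ - c/2)²)
22*d(l(10, V(4, -2))) = 22*(3 + (-1 - 2)²/4) = 22*(3 + (¼)*(-3)²) = 22*(3 + (¼)*9) = 22*(3 + 9/4) = 22*(21/4) = 231/2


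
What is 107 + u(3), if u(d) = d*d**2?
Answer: 134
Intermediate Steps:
u(d) = d**3
107 + u(3) = 107 + 3**3 = 107 + 27 = 134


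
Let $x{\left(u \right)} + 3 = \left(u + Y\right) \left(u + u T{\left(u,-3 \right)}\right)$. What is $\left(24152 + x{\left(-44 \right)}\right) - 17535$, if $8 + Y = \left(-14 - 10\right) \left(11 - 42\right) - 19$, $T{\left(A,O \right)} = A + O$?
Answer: $1368766$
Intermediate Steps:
$Y = 717$ ($Y = -8 - \left(19 - \left(-14 - 10\right) \left(11 - 42\right)\right) = -8 - -725 = -8 + \left(744 - 19\right) = -8 + 725 = 717$)
$x{\left(u \right)} = -3 + \left(717 + u\right) \left(u + u \left(-3 + u\right)\right)$ ($x{\left(u \right)} = -3 + \left(u + 717\right) \left(u + u \left(u - 3\right)\right) = -3 + \left(717 + u\right) \left(u + u \left(-3 + u\right)\right)$)
$\left(24152 + x{\left(-44 \right)}\right) - 17535 = \left(24152 + \left(-3 + \left(-44\right)^{3} - -63096 + 715 \left(-44\right)^{2}\right)\right) - 17535 = \left(24152 + \left(-3 - 85184 + 63096 + 715 \cdot 1936\right)\right) - 17535 = \left(24152 + \left(-3 - 85184 + 63096 + 1384240\right)\right) - 17535 = \left(24152 + 1362149\right) - 17535 = 1386301 - 17535 = 1368766$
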